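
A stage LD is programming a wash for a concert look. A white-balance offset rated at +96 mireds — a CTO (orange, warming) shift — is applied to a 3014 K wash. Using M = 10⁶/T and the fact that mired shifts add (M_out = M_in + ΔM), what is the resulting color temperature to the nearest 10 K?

M_in = 10⁶/3014 = 331.79 mireds.
M_out = 331.79 + (+96) = 427.79 mireds.
T_out = 10⁶/427.79 = 2337.6 K → 2340 K.

2340 K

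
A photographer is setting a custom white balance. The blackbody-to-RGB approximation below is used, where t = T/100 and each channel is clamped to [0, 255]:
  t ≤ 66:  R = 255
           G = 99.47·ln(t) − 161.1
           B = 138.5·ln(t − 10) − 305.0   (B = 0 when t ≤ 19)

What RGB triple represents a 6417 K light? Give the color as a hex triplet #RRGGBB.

#FFFDF8

t = 6417/100 = 64.17; the t ≤ 66 branch applies.
R = 255 by definition for t ≤ 66.
G = 99.47·ln 64.17 − 161.1 = 99.47·4.1615 − 161.1 = 252.848.
B = 138.5·ln(64.17 − 10) − 305.0 = 138.5·ln 54.17 − 305.0 = 138.5·3.9921 − 305.0 = 247.910.
Rounded: (255, 253, 248).
In hex: #FFFDF8.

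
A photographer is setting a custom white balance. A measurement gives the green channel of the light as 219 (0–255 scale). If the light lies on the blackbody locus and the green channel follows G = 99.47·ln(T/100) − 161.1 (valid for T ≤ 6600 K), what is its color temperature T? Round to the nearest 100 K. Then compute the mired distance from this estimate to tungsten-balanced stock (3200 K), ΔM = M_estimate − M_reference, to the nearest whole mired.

ln t = (219 + 161.1) / 99.47 = 3.8213.
t = e^3.8213 = 45.661.
T = 100·t = 4566 K → 4600 K to the nearest 100 K.
M_estimate = 10⁶/4600 = 217.39; M_reference = 10⁶/3200 = 312.50.
ΔM = 217.39 − 312.50 = -95.11 → -95 mireds.

-95 mireds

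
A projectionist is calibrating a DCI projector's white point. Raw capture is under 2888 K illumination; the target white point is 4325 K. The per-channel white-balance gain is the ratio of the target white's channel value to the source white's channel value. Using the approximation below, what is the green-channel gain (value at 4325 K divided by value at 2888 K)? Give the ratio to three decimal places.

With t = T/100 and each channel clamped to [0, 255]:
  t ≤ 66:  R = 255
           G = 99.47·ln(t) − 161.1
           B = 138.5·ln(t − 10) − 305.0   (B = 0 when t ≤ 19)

1.232

At 2888 K (t = 28.88):
  G = 99.47·ln 28.88 − 161.1 = 99.47·3.3631 − 161.1 = 173.432.
At 4325 K (t = 43.25):
  G = 99.47·ln 43.25 − 161.1 = 99.47·3.7670 − 161.1 = 213.603.
Gain = 213.603 / 173.432 = 1.2316 → 1.232.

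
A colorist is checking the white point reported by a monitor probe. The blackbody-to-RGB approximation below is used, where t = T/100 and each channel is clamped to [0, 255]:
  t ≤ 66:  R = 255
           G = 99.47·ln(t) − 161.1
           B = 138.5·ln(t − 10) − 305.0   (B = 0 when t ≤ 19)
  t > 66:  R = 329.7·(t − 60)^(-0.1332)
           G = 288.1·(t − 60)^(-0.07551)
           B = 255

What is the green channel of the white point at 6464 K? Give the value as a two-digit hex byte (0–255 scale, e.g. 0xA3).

0xFE

t = 6464/100 = 64.64; the t ≤ 66 branch applies.
G = 99.47·ln 64.64 − 161.1 = 99.47·4.1688 − 161.1 = 253.574.
Rounded: 254; in hex, 0xFE.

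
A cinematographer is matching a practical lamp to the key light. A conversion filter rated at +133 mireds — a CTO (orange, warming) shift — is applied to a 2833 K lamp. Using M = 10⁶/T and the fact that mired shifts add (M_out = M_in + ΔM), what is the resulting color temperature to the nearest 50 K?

M_in = 10⁶/2833 = 352.98 mireds.
M_out = 352.98 + (+133) = 485.98 mireds.
T_out = 10⁶/485.98 = 2057.7 K → 2050 K.

2050 K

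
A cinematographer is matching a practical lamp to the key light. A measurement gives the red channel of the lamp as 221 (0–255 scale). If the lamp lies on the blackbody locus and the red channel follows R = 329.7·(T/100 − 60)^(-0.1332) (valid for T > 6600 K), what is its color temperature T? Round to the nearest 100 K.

(t − 60)^(-0.1332) = 221/329.7 = 0.67031.
t − 60 = 0.67031^(1/-0.1332) = 0.67031^(-7.508) = 20.149, so t = 80.149.
T = 100·t = 8015 K → 8000 K to the nearest 100 K.

8000 K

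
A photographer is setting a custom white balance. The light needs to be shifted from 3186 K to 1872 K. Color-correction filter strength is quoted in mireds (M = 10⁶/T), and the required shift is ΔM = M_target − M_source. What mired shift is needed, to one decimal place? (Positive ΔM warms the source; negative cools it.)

M_source = 10⁶/3186 = 313.873; M_target = 10⁶/1872 = 534.188.
ΔM = 534.188 − 313.873 = 220.315 → +220.3 mireds, a warming shift.

+220.3 mireds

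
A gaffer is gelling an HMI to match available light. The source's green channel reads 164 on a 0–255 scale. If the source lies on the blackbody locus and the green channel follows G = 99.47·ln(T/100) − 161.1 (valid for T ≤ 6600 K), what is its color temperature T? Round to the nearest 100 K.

ln t = (164 + 161.1) / 99.47 = 3.2683.
t = e^3.2683 = 26.267.
T = 100·t = 2627 K → 2600 K to the nearest 100 K.

2600 K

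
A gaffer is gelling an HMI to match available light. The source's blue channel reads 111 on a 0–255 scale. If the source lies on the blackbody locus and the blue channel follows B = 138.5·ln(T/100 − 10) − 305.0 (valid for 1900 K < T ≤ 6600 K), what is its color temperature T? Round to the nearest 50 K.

ln(t − 10) = (111 + 305.0) / 138.5 = 3.0036.
t − 10 = e^3.0036 = 20.158, so t = 30.158.
T = 100·t = 3016 K → 3000 K to the nearest 50 K.

3000 K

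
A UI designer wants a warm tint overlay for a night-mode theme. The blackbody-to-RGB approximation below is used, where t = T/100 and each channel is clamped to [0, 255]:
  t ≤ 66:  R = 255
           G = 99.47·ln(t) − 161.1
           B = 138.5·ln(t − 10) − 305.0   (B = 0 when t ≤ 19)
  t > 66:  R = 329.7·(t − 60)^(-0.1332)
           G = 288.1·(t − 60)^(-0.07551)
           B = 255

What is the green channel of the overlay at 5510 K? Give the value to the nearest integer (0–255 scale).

238

t = 5510/100 = 55.1; the t ≤ 66 branch applies.
G = 99.47·ln 55.1 − 161.1 = 99.47·4.0091 − 161.1 = 237.690.
Rounded: 238.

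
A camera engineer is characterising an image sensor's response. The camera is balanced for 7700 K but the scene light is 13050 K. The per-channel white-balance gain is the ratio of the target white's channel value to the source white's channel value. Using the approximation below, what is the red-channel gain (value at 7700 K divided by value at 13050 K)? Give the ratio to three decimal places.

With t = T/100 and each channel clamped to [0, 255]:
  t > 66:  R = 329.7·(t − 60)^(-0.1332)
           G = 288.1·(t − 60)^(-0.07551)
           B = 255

At 13050 K (t = 130.5):
  R = 329.7·(130.5 − 60)^(-0.1332) = 329.7·70.5^(-0.1332) = 329.7·0.56731 = 187.042.
At 7700 K (t = 77):
  R = 329.7·(77 − 60)^(-0.1332) = 329.7·17^(-0.1332) = 329.7·0.68565 = 226.060.
Gain = 226.060 / 187.042 = 1.2086 → 1.209.

1.209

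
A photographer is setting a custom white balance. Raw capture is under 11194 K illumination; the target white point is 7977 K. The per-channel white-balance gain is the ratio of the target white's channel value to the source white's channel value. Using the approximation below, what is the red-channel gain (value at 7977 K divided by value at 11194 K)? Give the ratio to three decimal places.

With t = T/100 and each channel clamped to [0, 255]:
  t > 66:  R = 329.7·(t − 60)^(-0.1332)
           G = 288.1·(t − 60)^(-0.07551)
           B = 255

At 11194 K (t = 111.94):
  R = 329.7·(111.94 − 60)^(-0.1332) = 329.7·51.94^(-0.1332) = 329.7·0.59087 = 194.811.
At 7977 K (t = 79.77):
  R = 329.7·(79.77 − 60)^(-0.1332) = 329.7·19.77^(-0.1332) = 329.7·0.67200 = 221.560.
Gain = 221.560 / 194.811 = 1.1373 → 1.137.

1.137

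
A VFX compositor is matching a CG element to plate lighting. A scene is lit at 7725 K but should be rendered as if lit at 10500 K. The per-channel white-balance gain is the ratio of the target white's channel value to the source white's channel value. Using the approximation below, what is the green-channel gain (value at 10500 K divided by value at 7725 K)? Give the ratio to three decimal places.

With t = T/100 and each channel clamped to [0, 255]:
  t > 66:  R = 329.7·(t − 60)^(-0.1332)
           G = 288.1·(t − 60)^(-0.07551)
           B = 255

At 7725 K (t = 77.25):
  G = 288.1·(77.25 − 60)^(-0.07551) = 288.1·17.25^(-0.07551) = 288.1·0.80651 = 232.356.
At 10500 K (t = 105):
  G = 288.1·(105 − 60)^(-0.07551) = 288.1·45^(-0.07551) = 288.1·0.75018 = 216.127.
Gain = 216.127 / 232.356 = 0.9302 → 0.930.

0.930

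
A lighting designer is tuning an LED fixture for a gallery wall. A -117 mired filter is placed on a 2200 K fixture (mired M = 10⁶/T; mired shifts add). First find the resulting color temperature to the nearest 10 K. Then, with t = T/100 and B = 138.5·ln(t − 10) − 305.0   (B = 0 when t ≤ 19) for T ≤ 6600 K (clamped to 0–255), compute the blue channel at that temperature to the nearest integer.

M_in = 10⁶/2200 = 454.55; M_out = 454.55 + (-117) = 337.55.
T_out = 10⁶/337.55 = 2962.6 K → 2960 K; t = 29.6.
B = 138.5·ln(29.6 − 10) − 305.0 = 138.5·ln 19.6 − 305.0 = 138.5·2.9755 − 305.0 = 107.111.
Rounded: 107.

107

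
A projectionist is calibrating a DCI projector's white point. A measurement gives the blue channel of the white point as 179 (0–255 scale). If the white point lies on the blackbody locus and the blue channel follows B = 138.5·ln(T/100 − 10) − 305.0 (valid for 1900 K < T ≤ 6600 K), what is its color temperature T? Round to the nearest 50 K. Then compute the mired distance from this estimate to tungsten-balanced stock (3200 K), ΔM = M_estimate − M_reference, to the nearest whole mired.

-80 mireds

ln(t − 10) = (179 + 305.0) / 138.5 = 3.4946.
t − 10 = e^3.4946 = 32.937, so t = 42.937.
T = 100·t = 4294 K → 4300 K to the nearest 50 K.
M_estimate = 10⁶/4300 = 232.56; M_reference = 10⁶/3200 = 312.50.
ΔM = 232.56 − 312.50 = -79.94 → -80 mireds.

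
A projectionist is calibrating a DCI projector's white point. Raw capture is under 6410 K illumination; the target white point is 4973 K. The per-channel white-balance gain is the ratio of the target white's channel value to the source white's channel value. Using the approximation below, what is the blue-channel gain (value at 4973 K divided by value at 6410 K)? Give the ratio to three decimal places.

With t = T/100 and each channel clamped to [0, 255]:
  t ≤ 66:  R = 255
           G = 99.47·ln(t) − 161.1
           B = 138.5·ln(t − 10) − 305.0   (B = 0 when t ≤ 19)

At 6410 K (t = 64.1):
  B = 138.5·ln(64.1 − 10) − 305.0 = 138.5·ln 54.1 − 305.0 = 138.5·3.9908 − 305.0 = 247.731.
At 4973 K (t = 49.73):
  B = 138.5·ln(49.73 − 10) − 305.0 = 138.5·ln 39.73 − 305.0 = 138.5·3.6821 − 305.0 = 204.972.
Gain = 204.972 / 247.731 = 0.8274 → 0.827.

0.827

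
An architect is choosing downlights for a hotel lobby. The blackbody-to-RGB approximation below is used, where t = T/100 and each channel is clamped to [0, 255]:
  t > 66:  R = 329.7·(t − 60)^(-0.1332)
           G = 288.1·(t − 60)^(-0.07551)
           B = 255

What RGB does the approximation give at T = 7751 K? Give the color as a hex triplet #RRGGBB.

t = 7751/100 = 77.51; the t > 66 branch applies.
R = 329.7·(77.51 − 60)^(-0.1332) = 329.7·17.51^(-0.1332) = 329.7·0.68296 = 225.171.
G = 288.1·(77.51 − 60)^(-0.07551) = 288.1·17.51^(-0.07551) = 288.1·0.80560 = 232.093.
B = 255 by definition for t > 66.
Rounded: (225, 232, 255).
In hex: #E1E8FF.

#E1E8FF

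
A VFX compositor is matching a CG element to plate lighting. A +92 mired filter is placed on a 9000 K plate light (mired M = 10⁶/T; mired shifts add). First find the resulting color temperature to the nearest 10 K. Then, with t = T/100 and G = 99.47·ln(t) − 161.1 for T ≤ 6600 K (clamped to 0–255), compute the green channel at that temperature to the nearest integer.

226

M_in = 10⁶/9000 = 111.11; M_out = 111.11 + (+92) = 203.11.
T_out = 10⁶/203.11 = 4923.4 K → 4920 K; t = 49.2.
G = 99.47·ln 49.2 − 161.1 = 99.47·3.8959 − 161.1 = 226.425.
Rounded: 226.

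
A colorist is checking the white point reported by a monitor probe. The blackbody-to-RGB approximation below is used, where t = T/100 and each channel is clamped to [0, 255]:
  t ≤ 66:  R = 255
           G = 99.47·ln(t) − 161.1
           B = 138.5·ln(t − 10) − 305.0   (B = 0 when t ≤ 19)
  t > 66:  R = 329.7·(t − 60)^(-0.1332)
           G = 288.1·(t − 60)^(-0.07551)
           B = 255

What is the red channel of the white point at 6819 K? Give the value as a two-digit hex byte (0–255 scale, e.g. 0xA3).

t = 6819/100 = 68.19; the t > 66 branch applies.
R = 329.7·(68.19 − 60)^(-0.1332) = 329.7·8.19^(-0.1332) = 329.7·0.75570 = 249.155.
Rounded: 249; in hex, 0xF9.

0xF9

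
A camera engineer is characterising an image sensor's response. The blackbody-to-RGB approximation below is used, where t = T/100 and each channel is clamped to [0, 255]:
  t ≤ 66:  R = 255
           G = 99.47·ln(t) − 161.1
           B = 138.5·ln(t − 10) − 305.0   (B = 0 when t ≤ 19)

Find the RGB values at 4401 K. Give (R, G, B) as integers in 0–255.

(255, 215, 183)

t = 4401/100 = 44.01; the t ≤ 66 branch applies.
R = 255 by definition for t ≤ 66.
G = 99.47·ln 44.01 − 161.1 = 99.47·3.7844 − 161.1 = 215.336.
B = 138.5·ln(44.01 − 10) − 305.0 = 138.5·ln 34.01 − 305.0 = 138.5·3.5267 − 305.0 = 183.442.
Rounded: (255, 215, 183).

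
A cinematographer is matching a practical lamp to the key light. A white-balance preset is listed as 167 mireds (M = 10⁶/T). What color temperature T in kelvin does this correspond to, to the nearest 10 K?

5990 K

T = 10⁶ / 167 = 5988.02 K → 5990 K.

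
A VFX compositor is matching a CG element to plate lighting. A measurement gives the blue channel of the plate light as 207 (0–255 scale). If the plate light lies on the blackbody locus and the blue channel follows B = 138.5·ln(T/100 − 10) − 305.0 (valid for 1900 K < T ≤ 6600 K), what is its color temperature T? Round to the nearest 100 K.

5000 K

ln(t − 10) = (207 + 305.0) / 138.5 = 3.6968.
t − 10 = e^3.6968 = 40.316, so t = 50.316.
T = 100·t = 5032 K → 5000 K to the nearest 100 K.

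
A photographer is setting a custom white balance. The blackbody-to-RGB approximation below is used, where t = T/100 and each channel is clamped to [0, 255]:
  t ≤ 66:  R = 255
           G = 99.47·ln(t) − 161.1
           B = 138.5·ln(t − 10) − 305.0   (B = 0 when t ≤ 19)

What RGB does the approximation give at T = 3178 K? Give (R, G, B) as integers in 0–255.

(255, 183, 122)

t = 3178/100 = 31.78; the t ≤ 66 branch applies.
R = 255 by definition for t ≤ 66.
G = 99.47·ln 31.78 − 161.1 = 99.47·3.4588 − 161.1 = 182.951.
B = 138.5·ln(31.78 − 10) − 305.0 = 138.5·ln 21.78 − 305.0 = 138.5·3.0810 − 305.0 = 121.717.
Rounded: (255, 183, 122).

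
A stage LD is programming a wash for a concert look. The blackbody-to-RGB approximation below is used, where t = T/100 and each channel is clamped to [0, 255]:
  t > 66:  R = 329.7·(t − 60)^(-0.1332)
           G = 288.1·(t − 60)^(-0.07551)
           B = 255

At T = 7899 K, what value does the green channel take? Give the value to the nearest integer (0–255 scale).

231

t = 7899/100 = 78.99; the t > 66 branch applies.
G = 288.1·(78.99 − 60)^(-0.07551) = 288.1·18.99^(-0.07551) = 288.1·0.80068 = 230.676.
Rounded: 231.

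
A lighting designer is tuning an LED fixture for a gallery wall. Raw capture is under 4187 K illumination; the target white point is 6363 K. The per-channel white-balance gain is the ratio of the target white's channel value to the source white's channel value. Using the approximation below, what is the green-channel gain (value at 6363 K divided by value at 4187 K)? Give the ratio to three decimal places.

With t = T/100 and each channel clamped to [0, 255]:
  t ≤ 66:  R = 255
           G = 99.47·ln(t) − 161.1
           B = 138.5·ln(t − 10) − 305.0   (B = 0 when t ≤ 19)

1.198

At 4187 K (t = 41.87):
  G = 99.47·ln 41.87 − 161.1 = 99.47·3.7346 − 161.1 = 210.378.
At 6363 K (t = 63.63):
  G = 99.47·ln 63.63 − 161.1 = 99.47·4.1531 − 161.1 = 252.007.
Gain = 252.007 / 210.378 = 1.1979 → 1.198.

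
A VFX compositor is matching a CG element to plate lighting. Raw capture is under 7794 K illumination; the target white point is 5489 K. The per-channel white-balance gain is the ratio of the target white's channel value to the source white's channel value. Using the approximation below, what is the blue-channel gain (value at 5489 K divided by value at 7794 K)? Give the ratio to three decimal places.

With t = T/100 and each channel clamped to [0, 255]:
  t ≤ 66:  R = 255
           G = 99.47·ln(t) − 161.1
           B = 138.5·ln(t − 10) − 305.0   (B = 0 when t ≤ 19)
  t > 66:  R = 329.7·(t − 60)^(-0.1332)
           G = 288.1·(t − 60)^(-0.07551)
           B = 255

0.870

At 7794 K (t = 77.94):
  B = 255 by definition for t > 66.
At 5489 K (t = 54.89):
  B = 138.5·ln(54.89 − 10) − 305.0 = 138.5·ln 44.89 − 305.0 = 138.5·3.8042 − 305.0 = 221.884.
Gain = 221.884 / 255.000 = 0.8701 → 0.870.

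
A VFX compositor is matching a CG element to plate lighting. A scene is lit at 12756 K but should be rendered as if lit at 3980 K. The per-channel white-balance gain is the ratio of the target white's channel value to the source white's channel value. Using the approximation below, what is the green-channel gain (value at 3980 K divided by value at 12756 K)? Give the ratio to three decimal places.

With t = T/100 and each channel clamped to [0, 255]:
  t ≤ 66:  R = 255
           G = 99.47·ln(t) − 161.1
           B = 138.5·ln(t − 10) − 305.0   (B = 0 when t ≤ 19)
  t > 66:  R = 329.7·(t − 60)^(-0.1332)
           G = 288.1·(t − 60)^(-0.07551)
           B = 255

At 12756 K (t = 127.56):
  G = 288.1·(127.56 − 60)^(-0.07551) = 288.1·67.56^(-0.07551) = 288.1·0.72751 = 209.596.
At 3980 K (t = 39.8):
  G = 99.47·ln 39.8 − 161.1 = 99.47·3.6839 − 161.1 = 205.334.
Gain = 205.334 / 209.596 = 0.9797 → 0.980.

0.980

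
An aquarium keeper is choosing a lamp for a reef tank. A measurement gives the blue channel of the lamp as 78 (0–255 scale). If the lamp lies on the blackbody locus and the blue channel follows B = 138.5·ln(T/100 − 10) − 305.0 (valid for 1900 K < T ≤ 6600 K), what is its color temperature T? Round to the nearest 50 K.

2600 K

ln(t − 10) = (78 + 305.0) / 138.5 = 2.7653.
t − 10 = e^2.7653 = 15.884, so t = 25.884.
T = 100·t = 2588 K → 2600 K to the nearest 50 K.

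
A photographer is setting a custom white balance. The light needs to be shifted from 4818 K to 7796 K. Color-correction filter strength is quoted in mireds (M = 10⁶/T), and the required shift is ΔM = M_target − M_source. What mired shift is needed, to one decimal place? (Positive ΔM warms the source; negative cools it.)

-79.3 mireds

M_source = 10⁶/4818 = 207.555; M_target = 10⁶/7796 = 128.271.
ΔM = 128.271 − 207.555 = -79.284 → -79.3 mireds, a cooling shift.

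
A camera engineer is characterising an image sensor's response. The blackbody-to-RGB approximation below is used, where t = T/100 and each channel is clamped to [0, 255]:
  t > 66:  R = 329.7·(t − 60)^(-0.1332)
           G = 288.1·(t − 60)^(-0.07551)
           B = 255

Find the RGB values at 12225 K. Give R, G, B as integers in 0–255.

R=190, G=211, B=255

t = 12225/100 = 122.25; the t > 66 branch applies.
R = 329.7·(122.25 − 60)^(-0.1332) = 329.7·62.25^(-0.1332) = 329.7·0.57679 = 190.169.
G = 288.1·(122.25 − 60)^(-0.07551) = 288.1·62.25^(-0.07551) = 288.1·0.73202 = 210.896.
B = 255 by definition for t > 66.
Rounded: (190, 211, 255).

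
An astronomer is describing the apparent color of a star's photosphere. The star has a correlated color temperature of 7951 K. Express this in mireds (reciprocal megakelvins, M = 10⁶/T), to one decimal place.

M = 10⁶ / 7951 = 125.770 → 125.8 mireds.

125.8 mireds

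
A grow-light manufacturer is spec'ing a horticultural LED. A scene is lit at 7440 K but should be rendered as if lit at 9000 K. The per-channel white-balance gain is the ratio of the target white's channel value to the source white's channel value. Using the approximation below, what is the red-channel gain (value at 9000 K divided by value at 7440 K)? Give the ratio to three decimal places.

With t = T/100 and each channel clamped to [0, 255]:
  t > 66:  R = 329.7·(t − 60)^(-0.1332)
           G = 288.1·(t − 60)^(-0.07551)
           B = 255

At 7440 K (t = 74.4):
  R = 329.7·(74.4 − 60)^(-0.1332) = 329.7·14.4^(-0.1332) = 329.7·0.70098 = 231.113.
At 9000 K (t = 90):
  R = 329.7·(90 − 60)^(-0.1332) = 329.7·30^(-0.1332) = 329.7·0.63569 = 209.588.
Gain = 209.588 / 231.113 = 0.9069 → 0.907.

0.907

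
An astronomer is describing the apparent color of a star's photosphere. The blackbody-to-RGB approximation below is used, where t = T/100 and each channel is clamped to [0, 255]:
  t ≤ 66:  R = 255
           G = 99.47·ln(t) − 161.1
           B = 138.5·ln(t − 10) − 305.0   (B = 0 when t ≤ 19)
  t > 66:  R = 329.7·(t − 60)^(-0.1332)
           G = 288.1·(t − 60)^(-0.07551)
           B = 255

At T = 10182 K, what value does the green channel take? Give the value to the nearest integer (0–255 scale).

217

t = 10182/100 = 101.82; the t > 66 branch applies.
G = 288.1·(101.82 − 60)^(-0.07551) = 288.1·41.82^(-0.07551) = 288.1·0.75434 = 217.326.
Rounded: 217.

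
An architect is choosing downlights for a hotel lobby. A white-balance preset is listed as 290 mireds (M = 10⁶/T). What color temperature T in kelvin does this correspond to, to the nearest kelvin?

T = 10⁶ / 290 = 3448.28 K → 3448 K.

3448 K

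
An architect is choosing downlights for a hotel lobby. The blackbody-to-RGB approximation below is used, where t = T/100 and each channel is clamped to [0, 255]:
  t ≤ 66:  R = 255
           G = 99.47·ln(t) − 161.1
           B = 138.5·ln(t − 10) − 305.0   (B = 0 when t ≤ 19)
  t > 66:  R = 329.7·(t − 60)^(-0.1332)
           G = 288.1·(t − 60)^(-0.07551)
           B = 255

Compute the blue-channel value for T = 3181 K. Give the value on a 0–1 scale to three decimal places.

0.478

t = 3181/100 = 31.81; the t ≤ 66 branch applies.
B = 138.5·ln(31.81 − 10) − 305.0 = 138.5·ln 21.81 − 305.0 = 138.5·3.0824 − 305.0 = 121.908.
On a 0–1 scale: 121.908/255 = 0.4781 → 0.478.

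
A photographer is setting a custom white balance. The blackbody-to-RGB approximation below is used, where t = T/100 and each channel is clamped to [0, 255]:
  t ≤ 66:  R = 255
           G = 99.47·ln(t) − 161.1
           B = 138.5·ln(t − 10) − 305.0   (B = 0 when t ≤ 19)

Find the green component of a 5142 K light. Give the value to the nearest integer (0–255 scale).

t = 5142/100 = 51.42; the t ≤ 66 branch applies.
G = 99.47·ln 51.42 − 161.1 = 99.47·3.9400 − 161.1 = 230.815.
Rounded: 231.

231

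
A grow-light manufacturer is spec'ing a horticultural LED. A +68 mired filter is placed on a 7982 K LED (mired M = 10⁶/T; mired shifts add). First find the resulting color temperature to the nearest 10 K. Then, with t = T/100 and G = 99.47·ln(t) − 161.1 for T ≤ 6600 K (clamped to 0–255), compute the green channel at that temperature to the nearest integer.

M_in = 10⁶/7982 = 125.28; M_out = 125.28 + (+68) = 193.28.
T_out = 10⁶/193.28 = 5173.8 K → 5170 K; t = 51.7.
G = 99.47·ln 51.7 − 161.1 = 99.47·3.9455 − 161.1 = 231.355.
Rounded: 231.

231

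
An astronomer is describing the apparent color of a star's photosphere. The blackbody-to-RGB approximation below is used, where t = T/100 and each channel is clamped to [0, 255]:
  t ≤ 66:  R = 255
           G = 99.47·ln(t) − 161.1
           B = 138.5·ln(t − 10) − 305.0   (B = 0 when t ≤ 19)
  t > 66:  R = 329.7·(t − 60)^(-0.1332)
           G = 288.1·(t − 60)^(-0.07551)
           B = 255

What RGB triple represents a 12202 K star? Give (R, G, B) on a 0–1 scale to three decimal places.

(0.746, 0.827, 1.000)

t = 12202/100 = 122.02; the t > 66 branch applies.
R = 329.7·(122.02 − 60)^(-0.1332) = 329.7·62.02^(-0.1332) = 329.7·0.57708 = 190.263.
G = 288.1·(122.02 − 60)^(-0.07551) = 288.1·62.02^(-0.07551) = 288.1·0.73223 = 210.955.
B = 255 by definition for t > 66.
Dividing each by 255: (0.7461, 0.8273, 1.0000) → (0.746, 0.827, 1.000).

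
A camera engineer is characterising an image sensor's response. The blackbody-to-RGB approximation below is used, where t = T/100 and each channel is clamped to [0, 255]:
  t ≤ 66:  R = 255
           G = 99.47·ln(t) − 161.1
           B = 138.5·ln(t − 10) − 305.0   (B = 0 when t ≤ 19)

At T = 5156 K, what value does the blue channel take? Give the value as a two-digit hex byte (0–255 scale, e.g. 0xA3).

t = 5156/100 = 51.56; the t ≤ 66 branch applies.
B = 138.5·ln(51.56 − 10) − 305.0 = 138.5·ln 41.56 − 305.0 = 138.5·3.7271 − 305.0 = 211.209.
Rounded: 211; in hex, 0xD3.

0xD3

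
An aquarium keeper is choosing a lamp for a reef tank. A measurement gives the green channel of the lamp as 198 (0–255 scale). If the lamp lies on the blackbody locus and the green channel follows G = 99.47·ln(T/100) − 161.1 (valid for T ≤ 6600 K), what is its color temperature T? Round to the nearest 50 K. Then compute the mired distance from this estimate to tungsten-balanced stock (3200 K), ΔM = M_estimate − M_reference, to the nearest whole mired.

ln t = (198 + 161.1) / 99.47 = 3.6101.
t = e^3.6101 = 36.971.
T = 100·t = 3697 K → 3700 K to the nearest 50 K.
M_estimate = 10⁶/3700 = 270.27; M_reference = 10⁶/3200 = 312.50.
ΔM = 270.27 − 312.50 = -42.23 → -42 mireds.

-42 mireds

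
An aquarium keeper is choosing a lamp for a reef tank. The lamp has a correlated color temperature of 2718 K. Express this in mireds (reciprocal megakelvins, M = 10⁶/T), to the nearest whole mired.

M = 10⁶ / 2718 = 367.918 → 368 mireds.

368 mireds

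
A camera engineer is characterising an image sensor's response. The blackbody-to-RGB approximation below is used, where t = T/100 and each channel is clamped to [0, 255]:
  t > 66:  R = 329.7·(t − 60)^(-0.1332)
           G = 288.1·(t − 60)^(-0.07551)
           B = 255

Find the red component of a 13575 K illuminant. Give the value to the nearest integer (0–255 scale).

t = 13575/100 = 135.75; the t > 66 branch applies.
R = 329.7·(135.75 − 60)^(-0.1332) = 329.7·75.75^(-0.1332) = 329.7·0.56191 = 185.262.
Rounded: 185.

185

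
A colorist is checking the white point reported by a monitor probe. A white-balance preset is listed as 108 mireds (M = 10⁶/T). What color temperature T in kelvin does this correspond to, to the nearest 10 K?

T = 10⁶ / 108 = 9259.26 K → 9260 K.

9260 K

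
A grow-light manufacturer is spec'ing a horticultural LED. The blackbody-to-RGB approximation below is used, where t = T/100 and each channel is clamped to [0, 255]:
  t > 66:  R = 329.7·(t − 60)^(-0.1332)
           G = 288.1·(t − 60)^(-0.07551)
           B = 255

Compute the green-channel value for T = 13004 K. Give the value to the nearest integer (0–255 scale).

t = 13004/100 = 130.04; the t > 66 branch applies.
G = 288.1·(130.04 − 60)^(-0.07551) = 288.1·70.04^(-0.07551) = 288.1·0.72553 = 209.026.
Rounded: 209.

209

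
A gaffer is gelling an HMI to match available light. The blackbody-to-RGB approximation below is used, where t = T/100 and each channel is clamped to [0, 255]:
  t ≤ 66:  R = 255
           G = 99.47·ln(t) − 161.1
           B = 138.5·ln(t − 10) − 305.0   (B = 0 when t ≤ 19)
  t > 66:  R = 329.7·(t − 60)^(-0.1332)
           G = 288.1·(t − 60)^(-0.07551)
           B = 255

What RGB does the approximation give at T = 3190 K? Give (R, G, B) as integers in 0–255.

(255, 183, 122)

t = 3190/100 = 31.9; the t ≤ 66 branch applies.
R = 255 by definition for t ≤ 66.
G = 99.47·ln 31.9 − 161.1 = 99.47·3.4626 − 161.1 = 183.325.
B = 138.5·ln(31.9 − 10) − 305.0 = 138.5·ln 21.9 − 305.0 = 138.5·3.0865 − 305.0 = 122.478.
Rounded: (255, 183, 122).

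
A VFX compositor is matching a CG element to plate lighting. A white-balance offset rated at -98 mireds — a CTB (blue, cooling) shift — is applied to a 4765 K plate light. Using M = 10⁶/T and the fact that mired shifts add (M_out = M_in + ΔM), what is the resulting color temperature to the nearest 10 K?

8940 K

M_in = 10⁶/4765 = 209.86 mireds.
M_out = 209.86 + (-98) = 111.86 mireds.
T_out = 10⁶/111.86 = 8939.5 K → 8940 K.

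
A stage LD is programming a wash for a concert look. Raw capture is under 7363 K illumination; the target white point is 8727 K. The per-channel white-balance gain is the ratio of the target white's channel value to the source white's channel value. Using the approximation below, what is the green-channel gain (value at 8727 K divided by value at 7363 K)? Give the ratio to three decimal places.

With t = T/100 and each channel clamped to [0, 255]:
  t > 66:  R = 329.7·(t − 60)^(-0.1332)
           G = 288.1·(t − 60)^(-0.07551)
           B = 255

0.949

At 7363 K (t = 73.63):
  G = 288.1·(73.63 − 60)^(-0.07551) = 288.1·13.63^(-0.07551) = 288.1·0.82098 = 236.525.
At 8727 K (t = 87.27):
  G = 288.1·(87.27 − 60)^(-0.07551) = 288.1·27.27^(-0.07551) = 288.1·0.77910 = 224.458.
Gain = 224.458 / 236.525 = 0.9490 → 0.949.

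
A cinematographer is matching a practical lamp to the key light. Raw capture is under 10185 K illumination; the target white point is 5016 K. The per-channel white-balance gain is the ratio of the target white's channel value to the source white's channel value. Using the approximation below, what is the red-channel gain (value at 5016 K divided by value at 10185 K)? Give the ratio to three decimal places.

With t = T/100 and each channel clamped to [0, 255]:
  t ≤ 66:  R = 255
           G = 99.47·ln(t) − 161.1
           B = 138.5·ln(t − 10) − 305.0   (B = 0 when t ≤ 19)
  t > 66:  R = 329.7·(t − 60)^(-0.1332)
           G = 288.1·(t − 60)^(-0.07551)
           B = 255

At 10185 K (t = 101.85):
  R = 329.7·(101.85 − 60)^(-0.1332) = 329.7·41.85^(-0.1332) = 329.7·0.60812 = 200.498.
At 5016 K (t = 50.16):
  R = 255 by definition for t ≤ 66.
Gain = 255.000 / 200.498 = 1.2718 → 1.272.

1.272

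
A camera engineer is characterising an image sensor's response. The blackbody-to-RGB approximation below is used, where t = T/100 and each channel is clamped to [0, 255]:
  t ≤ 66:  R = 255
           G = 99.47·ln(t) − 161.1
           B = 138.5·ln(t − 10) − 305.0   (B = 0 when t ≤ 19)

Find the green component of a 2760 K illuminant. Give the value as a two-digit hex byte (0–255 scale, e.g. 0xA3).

t = 2760/100 = 27.6; the t ≤ 66 branch applies.
G = 99.47·ln 27.6 − 161.1 = 99.47·3.3178 − 161.1 = 168.923.
Rounded: 169; in hex, 0xA9.

0xA9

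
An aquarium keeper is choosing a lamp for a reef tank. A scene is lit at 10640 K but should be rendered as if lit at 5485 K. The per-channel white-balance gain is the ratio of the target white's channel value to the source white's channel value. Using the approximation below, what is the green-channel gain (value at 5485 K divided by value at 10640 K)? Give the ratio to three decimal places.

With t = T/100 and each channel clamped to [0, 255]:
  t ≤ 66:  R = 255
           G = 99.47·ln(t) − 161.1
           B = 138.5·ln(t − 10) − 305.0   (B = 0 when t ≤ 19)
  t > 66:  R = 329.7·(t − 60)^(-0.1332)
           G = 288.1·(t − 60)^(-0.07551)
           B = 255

At 10640 K (t = 106.4):
  G = 288.1·(106.4 − 60)^(-0.07551) = 288.1·46.4^(-0.07551) = 288.1·0.74845 = 215.628.
At 5485 K (t = 54.85):
  G = 99.47·ln 54.85 − 161.1 = 99.47·4.0046 − 161.1 = 237.238.
Gain = 237.238 / 215.628 = 1.1002 → 1.100.

1.100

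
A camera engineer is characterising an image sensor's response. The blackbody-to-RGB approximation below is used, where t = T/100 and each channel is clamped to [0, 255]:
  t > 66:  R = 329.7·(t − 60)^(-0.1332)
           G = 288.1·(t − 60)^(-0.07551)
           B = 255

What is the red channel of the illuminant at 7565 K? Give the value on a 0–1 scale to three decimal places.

0.896

t = 7565/100 = 75.65; the t > 66 branch applies.
R = 329.7·(75.65 − 60)^(-0.1332) = 329.7·15.65^(-0.1332) = 329.7·0.69325 = 228.565.
On a 0–1 scale: 228.565/255 = 0.8963 → 0.896.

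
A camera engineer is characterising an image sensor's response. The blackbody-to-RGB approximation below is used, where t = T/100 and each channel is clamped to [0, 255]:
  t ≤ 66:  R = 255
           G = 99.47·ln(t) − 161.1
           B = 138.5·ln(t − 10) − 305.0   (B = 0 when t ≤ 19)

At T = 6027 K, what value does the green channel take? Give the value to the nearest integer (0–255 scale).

247

t = 6027/100 = 60.27; the t ≤ 66 branch applies.
G = 99.47·ln 60.27 − 161.1 = 99.47·4.0988 − 161.1 = 246.611.
Rounded: 247.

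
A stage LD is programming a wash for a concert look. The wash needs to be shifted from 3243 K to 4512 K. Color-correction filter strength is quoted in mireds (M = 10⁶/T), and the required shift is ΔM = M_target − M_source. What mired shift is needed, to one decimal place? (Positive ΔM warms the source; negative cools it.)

-86.7 mireds

M_source = 10⁶/3243 = 308.356; M_target = 10⁶/4512 = 221.631.
ΔM = 221.631 − 308.356 = -86.725 → -86.7 mireds, a cooling shift.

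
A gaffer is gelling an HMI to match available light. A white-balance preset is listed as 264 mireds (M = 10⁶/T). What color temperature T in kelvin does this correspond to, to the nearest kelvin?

3788 K

T = 10⁶ / 264 = 3787.88 K → 3788 K.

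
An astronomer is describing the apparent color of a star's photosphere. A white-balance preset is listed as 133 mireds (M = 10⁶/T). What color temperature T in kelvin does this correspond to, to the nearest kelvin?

7519 K

T = 10⁶ / 133 = 7518.80 K → 7519 K.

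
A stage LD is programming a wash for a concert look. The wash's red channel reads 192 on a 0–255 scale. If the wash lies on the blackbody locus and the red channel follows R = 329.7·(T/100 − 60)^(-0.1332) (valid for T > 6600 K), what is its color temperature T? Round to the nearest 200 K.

(t − 60)^(-0.1332) = 192/329.7 = 0.58235.
t − 60 = 0.58235^(1/-0.1332) = 0.58235^(-7.508) = 57.929, so t = 117.929.
T = 100·t = 11793 K → 11800 K to the nearest 200 K.

11800 K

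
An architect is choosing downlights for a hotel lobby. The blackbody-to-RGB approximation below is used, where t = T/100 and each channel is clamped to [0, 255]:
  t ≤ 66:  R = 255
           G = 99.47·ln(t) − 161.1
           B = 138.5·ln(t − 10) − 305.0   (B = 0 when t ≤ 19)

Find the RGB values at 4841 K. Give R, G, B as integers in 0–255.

R=255, G=225, B=200

t = 4841/100 = 48.41; the t ≤ 66 branch applies.
R = 255 by definition for t ≤ 66.
G = 99.47·ln 48.41 − 161.1 = 99.47·3.8797 − 161.1 = 224.814.
B = 138.5·ln(48.41 − 10) − 305.0 = 138.5·ln 38.41 − 305.0 = 138.5·3.6483 − 305.0 = 200.292.
Rounded: (255, 225, 200).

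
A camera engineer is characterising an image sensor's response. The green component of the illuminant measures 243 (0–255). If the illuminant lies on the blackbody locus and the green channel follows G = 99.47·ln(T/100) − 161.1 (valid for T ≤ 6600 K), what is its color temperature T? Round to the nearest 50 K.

5800 K

ln t = (243 + 161.1) / 99.47 = 4.0625.
t = e^4.0625 = 58.121.
T = 100·t = 5812 K → 5800 K to the nearest 50 K.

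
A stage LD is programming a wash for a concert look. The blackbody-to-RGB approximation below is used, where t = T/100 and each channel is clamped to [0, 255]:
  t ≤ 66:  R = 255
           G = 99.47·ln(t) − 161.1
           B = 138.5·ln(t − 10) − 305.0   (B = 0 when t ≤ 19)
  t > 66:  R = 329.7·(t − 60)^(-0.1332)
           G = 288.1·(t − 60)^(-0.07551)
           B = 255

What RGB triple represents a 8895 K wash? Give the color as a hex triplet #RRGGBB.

t = 8895/100 = 88.95; the t > 66 branch applies.
R = 329.7·(88.95 − 60)^(-0.1332) = 329.7·28.95^(-0.1332) = 329.7·0.63872 = 210.585.
G = 288.1·(88.95 − 60)^(-0.07551) = 288.1·28.95^(-0.07551) = 288.1·0.77559 = 223.447.
B = 255 by definition for t > 66.
Rounded: (211, 223, 255).
In hex: #D3DFFF.

#D3DFFF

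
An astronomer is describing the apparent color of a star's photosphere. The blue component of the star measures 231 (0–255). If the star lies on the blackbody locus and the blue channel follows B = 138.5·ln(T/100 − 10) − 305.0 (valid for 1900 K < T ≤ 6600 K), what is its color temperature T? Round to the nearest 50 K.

5800 K

ln(t − 10) = (231 + 305.0) / 138.5 = 3.8700.
t − 10 = e^3.8700 = 47.944, so t = 57.944.
T = 100·t = 5794 K → 5800 K to the nearest 50 K.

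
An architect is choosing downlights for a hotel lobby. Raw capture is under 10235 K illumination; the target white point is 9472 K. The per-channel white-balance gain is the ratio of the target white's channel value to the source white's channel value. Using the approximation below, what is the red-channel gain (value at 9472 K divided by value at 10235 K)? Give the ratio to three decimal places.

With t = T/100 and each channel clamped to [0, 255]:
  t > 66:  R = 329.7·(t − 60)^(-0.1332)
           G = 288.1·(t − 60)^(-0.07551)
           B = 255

At 10235 K (t = 102.35):
  R = 329.7·(102.35 − 60)^(-0.1332) = 329.7·42.35^(-0.1332) = 329.7·0.60716 = 200.181.
At 9472 K (t = 94.72):
  R = 329.7·(94.72 − 60)^(-0.1332) = 329.7·34.72^(-0.1332) = 329.7·0.62344 = 205.548.
Gain = 205.548 / 200.181 = 1.0268 → 1.027.

1.027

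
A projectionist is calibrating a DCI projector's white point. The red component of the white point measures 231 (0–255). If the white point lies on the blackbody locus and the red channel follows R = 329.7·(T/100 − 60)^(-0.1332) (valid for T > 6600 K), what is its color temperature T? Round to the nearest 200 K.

7400 K

(t − 60)^(-0.1332) = 231/329.7 = 0.70064.
t − 60 = 0.70064^(1/-0.1332) = 0.70064^(-7.508) = 14.453, so t = 74.453.
T = 100·t = 7445 K → 7400 K to the nearest 200 K.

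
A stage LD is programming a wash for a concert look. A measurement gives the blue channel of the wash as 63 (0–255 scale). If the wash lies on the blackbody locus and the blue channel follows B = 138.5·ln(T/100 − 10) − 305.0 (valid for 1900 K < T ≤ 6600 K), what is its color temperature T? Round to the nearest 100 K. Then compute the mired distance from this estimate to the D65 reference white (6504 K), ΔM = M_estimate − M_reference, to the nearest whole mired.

+263 mireds

ln(t − 10) = (63 + 305.0) / 138.5 = 2.6570.
t − 10 = e^2.6570 = 14.254, so t = 24.254.
T = 100·t = 2425 K → 2400 K to the nearest 100 K.
M_estimate = 10⁶/2400 = 416.67; M_reference = 10⁶/6504 = 153.75.
ΔM = 416.67 − 153.75 = 262.92 → +263 mireds.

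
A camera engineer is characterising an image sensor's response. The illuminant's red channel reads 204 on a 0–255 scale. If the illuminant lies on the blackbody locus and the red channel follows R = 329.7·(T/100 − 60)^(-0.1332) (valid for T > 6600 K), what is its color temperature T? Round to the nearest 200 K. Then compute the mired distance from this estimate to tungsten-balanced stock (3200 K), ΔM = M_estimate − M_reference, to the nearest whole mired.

(t − 60)^(-0.1332) = 204/329.7 = 0.61874.
t − 60 = 0.61874^(1/-0.1332) = 0.61874^(-7.508) = 36.748, so t = 96.748.
T = 100·t = 9675 K → 9600 K to the nearest 200 K.
M_estimate = 10⁶/9600 = 104.17; M_reference = 10⁶/3200 = 312.50.
ΔM = 104.17 − 312.50 = -208.33 → -208 mireds.

-208 mireds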